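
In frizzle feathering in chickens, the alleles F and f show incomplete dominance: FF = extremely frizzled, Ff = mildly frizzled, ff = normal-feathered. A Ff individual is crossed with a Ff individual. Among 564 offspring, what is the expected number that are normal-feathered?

Punnett square for Ff × Ff:
Offspring genotypes: 1 FF, 2 Ff, 1 ff
Phenotype counts: 1 extremely frizzled, 2 mildly frizzled, 1 normal-feathered
normal-feathered: 1 out of 4 → fraction 1/4
Expected count = 1/4 × 564 = 141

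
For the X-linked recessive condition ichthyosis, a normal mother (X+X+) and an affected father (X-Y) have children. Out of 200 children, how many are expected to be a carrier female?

Cross: X+X+ × X-Y
Offspring: 2 X+X-, 2 X+Y
Probability of a carrier female: 2/4 = 1/2
Expected count = 1/2 × 200 = 100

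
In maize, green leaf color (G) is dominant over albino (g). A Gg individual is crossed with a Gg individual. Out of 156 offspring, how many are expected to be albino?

Punnett square for Gg × Gg:
Offspring genotypes: 1 GG, 2 Gg, 1 gg
green: 3, albino: 1
albino: 1 out of 4 → fraction 1/4
Expected count = 1/4 × 156 = 39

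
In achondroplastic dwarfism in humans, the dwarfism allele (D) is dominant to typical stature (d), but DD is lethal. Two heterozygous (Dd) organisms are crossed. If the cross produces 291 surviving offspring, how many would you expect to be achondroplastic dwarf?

Cross: Dd × Dd
Punnett square offspring (before lethality): 1 DD, 2 Dd, 1 dd
The DD genotype is lethal (embryos die); surviving offspring: 2 Dd, 1 dd
achondroplastic dwarf: 2 out of 3 → fraction 2/3
Expected count = 2/3 × 291 = 194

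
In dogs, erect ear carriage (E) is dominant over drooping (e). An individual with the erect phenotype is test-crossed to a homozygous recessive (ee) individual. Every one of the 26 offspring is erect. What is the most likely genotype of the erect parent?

Test cross: ? × ee
All offspring are erect.
If the unknown parent were heterozygous (Ee), about half of 26 offspring would be drooping; none are. The unknown parent is most likely homozygous dominant (EE).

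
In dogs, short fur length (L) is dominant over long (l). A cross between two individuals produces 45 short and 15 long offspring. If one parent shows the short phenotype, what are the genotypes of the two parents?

Observed offspring: 45 short, 15 long
The observed ratio simplifies to 3:1. Long (ll) offspring appear, so each parent must contribute one l allele. The parent stated to show short carries L, so it is Ll. The other parent is then either Ll or ll: Ll × ll would give a 1:1 split, whereas Ll × Ll gives 3:1 — matching the data. So both parents are heterozygous (Ll × Ll).
Parent genotypes: Ll × Ll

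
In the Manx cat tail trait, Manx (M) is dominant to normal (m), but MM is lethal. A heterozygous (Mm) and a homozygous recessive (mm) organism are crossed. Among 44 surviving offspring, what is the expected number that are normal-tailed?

Cross: Mm × mm
Punnett square offspring (before lethality): 2 Mm, 2 mm
No MM offspring are produced in this cross.
normal-tailed: 2 out of 4 → fraction 1/2
Expected count = 1/2 × 44 = 22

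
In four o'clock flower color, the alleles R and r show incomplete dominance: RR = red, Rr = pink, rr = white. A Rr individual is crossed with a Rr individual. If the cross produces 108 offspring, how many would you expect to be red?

Punnett square for Rr × Rr:
Offspring genotypes: 1 RR, 2 Rr, 1 rr
Phenotype counts: 1 red, 2 pink, 1 white
red: 1 out of 4 → fraction 1/4
Expected count = 1/4 × 108 = 27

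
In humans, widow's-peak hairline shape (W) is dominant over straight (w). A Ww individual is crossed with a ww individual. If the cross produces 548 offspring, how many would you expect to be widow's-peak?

Punnett square for Ww × ww:
Offspring genotypes: 2 Ww, 2 ww
widow's-peak: 2, straight: 2
widow's-peak: 2 out of 4 → fraction 1/2
Expected count = 1/2 × 548 = 274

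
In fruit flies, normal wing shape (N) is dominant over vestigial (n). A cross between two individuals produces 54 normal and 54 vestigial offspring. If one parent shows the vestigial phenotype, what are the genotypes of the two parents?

Observed offspring: 54 normal, 54 vestigial
The observed ratio simplifies to 1:1. One parent shows vestigial, so its genotype must be nn. A 1:1 offspring split requires the other parent to be heterozygous (Nn).
Parent genotypes: nn × Nn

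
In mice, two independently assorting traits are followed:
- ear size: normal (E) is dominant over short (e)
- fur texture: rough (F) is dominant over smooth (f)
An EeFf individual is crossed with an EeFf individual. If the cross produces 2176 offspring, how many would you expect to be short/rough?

Dihybrid cross EeFf × EeFf — consider each gene separately:
ear size: Ee × Ee → 1 EE, 2 Ee, 1 ee → 3 E_ : 1 ee (out of 4)
fur texture: Ff × Ff → 1 FF, 2 Ff, 1 ff → 3 F_ : 1 ff (out of 4)
Combine (counts out of 4 × 4 = 16): normal/rough (E_F_) = 3×3 = 9; normal/smooth (E_ff) = 3×1 = 3; short/rough (eeF_) = 1×3 = 3; short/smooth (eeff) = 1×1 = 1
Phenotype counts (out of 16): 9 normal/rough, 3 normal/smooth, 3 short/rough, 1 short/smooth
short/rough: 3 out of 16 → fraction 3/16
Expected count = 3/16 × 2176 = 408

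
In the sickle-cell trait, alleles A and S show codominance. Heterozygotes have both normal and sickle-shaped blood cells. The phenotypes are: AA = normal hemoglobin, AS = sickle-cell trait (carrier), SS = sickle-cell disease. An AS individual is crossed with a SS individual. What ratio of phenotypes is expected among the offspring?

Punnett square for AS × SS:
Offspring genotypes: 2 AS, 2 SS
Phenotype counts: 2 sickle-cell trait (carrier), 2 sickle-cell disease
Ratio: 1 sickle-cell trait (carrier) : 1 sickle-cell disease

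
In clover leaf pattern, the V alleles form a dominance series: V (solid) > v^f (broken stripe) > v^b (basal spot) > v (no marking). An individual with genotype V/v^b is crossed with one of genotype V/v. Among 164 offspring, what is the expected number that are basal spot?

Cross: V/v^b × V/v
Allele dominance: V > v^f > v^b > v
Offspring genotypes: 1 V/V, 1 V/v, 1 V/v^b, 1 v^b/v
Phenotype counts: 3 solid, 1 basal spot
basal spot: 1 out of 4 → fraction 1/4
Expected count = 1/4 × 164 = 41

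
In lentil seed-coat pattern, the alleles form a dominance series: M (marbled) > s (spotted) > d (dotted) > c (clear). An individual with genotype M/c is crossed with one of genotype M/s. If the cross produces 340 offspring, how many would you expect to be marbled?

Cross: M/c × M/s
Allele dominance: M > s > d > c
Offspring genotypes: 1 M/M, 1 M/s, 1 M/c, 1 s/c
Phenotype counts: 3 marbled, 1 spotted
marbled: 3 out of 4 → fraction 3/4
Expected count = 3/4 × 340 = 255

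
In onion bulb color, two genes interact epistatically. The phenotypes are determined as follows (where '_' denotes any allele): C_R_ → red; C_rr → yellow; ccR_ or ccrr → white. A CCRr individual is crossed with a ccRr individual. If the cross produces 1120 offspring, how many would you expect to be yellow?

Cross: CCRr × ccRr — consider each gene separately:
C gene: CC × cc → 4 Cc → 4 C_ (out of 4)
R gene: Rr × Rr → 1 RR, 2 Rr, 1 rr → 3 R_ : 1 rr (out of 4)
Genotype classes (out of 4 × 4 = 16): C_R_ = 4×3 = 12; C_rr = 4×1 = 4
Apply the phenotype rules: C_R_ (12) → red; C_rr (4) → yellow
Phenotype counts (out of 16): 12 red, 4 yellow
yellow: 4 out of 16 → fraction 1/4
Expected count = 1/4 × 1120 = 280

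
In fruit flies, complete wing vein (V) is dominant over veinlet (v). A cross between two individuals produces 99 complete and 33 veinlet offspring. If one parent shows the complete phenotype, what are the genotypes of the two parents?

Observed offspring: 99 complete, 33 veinlet
The observed ratio simplifies to 3:1. Veinlet (vv) offspring appear, so each parent must contribute one v allele. The parent stated to show complete carries V, so it is Vv. The other parent is then either Vv or vv: Vv × vv would give a 1:1 split, whereas Vv × Vv gives 3:1 — matching the data. So both parents are heterozygous (Vv × Vv).
Parent genotypes: Vv × Vv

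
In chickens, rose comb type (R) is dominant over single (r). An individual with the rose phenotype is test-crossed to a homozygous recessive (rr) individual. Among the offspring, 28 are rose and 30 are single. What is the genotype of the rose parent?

Test cross: ? × rr
Offspring: 28 rose, 30 single — approximately 1:1.
A 1:1 ratio in a test cross indicates the unknown parent is heterozygous (Rr).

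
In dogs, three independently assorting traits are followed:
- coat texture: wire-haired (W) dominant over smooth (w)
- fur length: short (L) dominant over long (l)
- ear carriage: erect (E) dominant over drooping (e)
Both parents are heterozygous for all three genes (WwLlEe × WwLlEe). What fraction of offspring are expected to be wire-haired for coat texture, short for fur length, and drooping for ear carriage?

Trihybrid cross: WwLlEe × WwLlEe
Each trait segregates independently with a 3:1 phenotypic ratio, so each gene contributes 3/4 (dominant) or 1/4 (recessive).
Target: wire-haired (coat texture), short (fur length), drooping (ear carriage)
Probability = product of independent per-trait probabilities
= 3/4 × 3/4 × 1/4 = 9/64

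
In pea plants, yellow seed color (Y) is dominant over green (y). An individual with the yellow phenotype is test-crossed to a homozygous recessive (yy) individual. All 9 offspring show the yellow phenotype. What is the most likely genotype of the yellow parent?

Test cross: ? × yy
All offspring are yellow.
If the unknown parent were heterozygous (Yy), about half of 9 offspring would be green; none are. The unknown parent is most likely homozygous dominant (YY).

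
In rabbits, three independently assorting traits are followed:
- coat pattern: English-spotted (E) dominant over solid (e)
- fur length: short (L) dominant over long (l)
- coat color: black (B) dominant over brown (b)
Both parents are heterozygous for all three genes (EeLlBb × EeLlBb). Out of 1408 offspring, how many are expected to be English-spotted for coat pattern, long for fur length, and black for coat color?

Trihybrid cross: EeLlBb × EeLlBb
Each trait segregates independently with a 3:1 phenotypic ratio, so each gene contributes 3/4 (dominant) or 1/4 (recessive).
Target: English-spotted (coat pattern), long (fur length), black (coat color)
Probability = product of independent per-trait probabilities
= 3/4 × 1/4 × 3/4 = 9/64
Expected count = 9/64 × 1408 = 198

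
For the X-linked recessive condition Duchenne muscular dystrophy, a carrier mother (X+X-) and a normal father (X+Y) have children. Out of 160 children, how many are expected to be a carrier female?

Cross: X+X- × X+Y
Offspring: 1 X+X+, 1 X+Y, 1 X+X-, 1 X-Y
Probability of a carrier female: 1/4
Expected count = 1/4 × 160 = 40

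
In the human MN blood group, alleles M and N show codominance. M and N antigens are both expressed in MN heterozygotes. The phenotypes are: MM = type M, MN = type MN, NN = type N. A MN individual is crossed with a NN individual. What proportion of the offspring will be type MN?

Punnett square for MN × NN:
Offspring genotypes: 2 MN, 2 NN
Phenotype counts: 2 type MN, 2 type N
type MN: 2 out of 4
Probability: 2/4 = 1/2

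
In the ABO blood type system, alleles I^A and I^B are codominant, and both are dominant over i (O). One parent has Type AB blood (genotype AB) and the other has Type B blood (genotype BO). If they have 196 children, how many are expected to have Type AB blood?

Cross: AB × BO
Possible offspring genotypes: 1 AB, 1 AO, 1 BB, 1 BO
Blood type counts: 1 Type AB, 1 Type A, 2 Type B
Probability of Type AB: 1/4
Expected count = 1/4 × 196 = 49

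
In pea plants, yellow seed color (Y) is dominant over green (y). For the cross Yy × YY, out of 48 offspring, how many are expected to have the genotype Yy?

Punnett square for Yy × YY:
Offspring genotypes: 2 YY, 2 Yy
Total offspring: 4
Count with target: 2
Probability: 2/4 = 1/2
Expected count = 1/2 × 48 = 24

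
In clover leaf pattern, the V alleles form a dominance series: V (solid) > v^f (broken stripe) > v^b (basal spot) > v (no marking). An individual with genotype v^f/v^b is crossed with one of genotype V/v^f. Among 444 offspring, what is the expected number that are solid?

Cross: v^f/v^b × V/v^f
Allele dominance: V > v^f > v^b > v
Offspring genotypes: 1 V/v^f, 1 v^f/v^f, 1 V/v^b, 1 v^f/v^b
Phenotype counts: 2 solid, 2 broken stripe
solid: 2 out of 4 → fraction 1/2
Expected count = 1/2 × 444 = 222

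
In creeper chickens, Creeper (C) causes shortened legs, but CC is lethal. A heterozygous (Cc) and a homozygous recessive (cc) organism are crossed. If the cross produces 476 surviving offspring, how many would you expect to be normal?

Cross: Cc × cc
Punnett square offspring (before lethality): 2 Cc, 2 cc
No CC offspring are produced in this cross.
normal: 2 out of 4 → fraction 1/2
Expected count = 1/2 × 476 = 238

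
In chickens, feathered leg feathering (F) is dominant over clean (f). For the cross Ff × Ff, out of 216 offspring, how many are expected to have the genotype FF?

Punnett square for Ff × Ff:
Offspring genotypes: 1 FF, 2 Ff, 1 ff
Total offspring: 4
Count with target: 1
Probability: 1/4
Expected count = 1/4 × 216 = 54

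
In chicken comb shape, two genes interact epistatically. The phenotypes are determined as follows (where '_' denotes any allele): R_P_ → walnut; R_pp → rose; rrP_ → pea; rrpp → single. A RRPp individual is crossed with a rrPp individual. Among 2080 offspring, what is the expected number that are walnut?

Cross: RRPp × rrPp — consider each gene separately:
R gene: RR × rr → 4 Rr → 4 R_ (out of 4)
P gene: Pp × Pp → 1 PP, 2 Pp, 1 pp → 3 P_ : 1 pp (out of 4)
Genotype classes (out of 4 × 4 = 16): R_P_ = 4×3 = 12; R_pp = 4×1 = 4
Apply the phenotype rules: R_P_ (12) → walnut; R_pp (4) → rose
Phenotype counts (out of 16): 12 walnut, 4 rose
walnut: 12 out of 16 → fraction 3/4
Expected count = 3/4 × 2080 = 1560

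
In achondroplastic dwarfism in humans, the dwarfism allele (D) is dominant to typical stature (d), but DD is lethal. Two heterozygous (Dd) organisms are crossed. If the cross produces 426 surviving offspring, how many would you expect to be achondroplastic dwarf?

Cross: Dd × Dd
Punnett square offspring (before lethality): 1 DD, 2 Dd, 1 dd
The DD genotype is lethal (embryos die); surviving offspring: 2 Dd, 1 dd
achondroplastic dwarf: 2 out of 3 → fraction 2/3
Expected count = 2/3 × 426 = 284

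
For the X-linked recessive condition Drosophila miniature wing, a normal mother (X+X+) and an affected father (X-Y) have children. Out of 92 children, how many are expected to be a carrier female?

Cross: X+X+ × X-Y
Offspring: 2 X+X-, 2 X+Y
Probability of a carrier female: 2/4 = 1/2
Expected count = 1/2 × 92 = 46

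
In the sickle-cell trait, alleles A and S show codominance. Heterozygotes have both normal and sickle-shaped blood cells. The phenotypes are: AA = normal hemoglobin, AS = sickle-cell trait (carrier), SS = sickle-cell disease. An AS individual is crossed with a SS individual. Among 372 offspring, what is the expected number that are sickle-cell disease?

Punnett square for AS × SS:
Offspring genotypes: 2 AS, 2 SS
Phenotype counts: 2 sickle-cell trait (carrier), 2 sickle-cell disease
sickle-cell disease: 2 out of 4 → fraction 1/2
Expected count = 1/2 × 372 = 186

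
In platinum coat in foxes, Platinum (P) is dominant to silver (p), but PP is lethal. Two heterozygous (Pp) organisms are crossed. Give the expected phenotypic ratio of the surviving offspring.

Cross: Pp × Pp
Punnett square offspring (before lethality): 1 PP, 2 Pp, 1 pp
The PP genotype is lethal (embryos die); surviving offspring: 2 Pp, 1 pp
Ratio: 2 platinum : 1 silver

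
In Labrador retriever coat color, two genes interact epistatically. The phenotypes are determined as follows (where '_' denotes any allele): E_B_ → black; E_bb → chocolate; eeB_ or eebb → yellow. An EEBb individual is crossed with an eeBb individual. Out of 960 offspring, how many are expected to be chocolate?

Cross: EEBb × eeBb — consider each gene separately:
E gene: EE × ee → 4 Ee → 4 E_ (out of 4)
B gene: Bb × Bb → 1 BB, 2 Bb, 1 bb → 3 B_ : 1 bb (out of 4)
Genotype classes (out of 4 × 4 = 16): E_B_ = 4×3 = 12; E_bb = 4×1 = 4
Apply the phenotype rules: E_B_ (12) → black; E_bb (4) → chocolate
Phenotype counts (out of 16): 12 black, 4 chocolate
chocolate: 4 out of 16 → fraction 1/4
Expected count = 1/4 × 960 = 240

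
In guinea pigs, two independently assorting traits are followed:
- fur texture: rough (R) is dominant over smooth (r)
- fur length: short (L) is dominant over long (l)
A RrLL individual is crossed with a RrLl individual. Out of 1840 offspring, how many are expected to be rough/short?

Dihybrid cross RrLL × RrLl — consider each gene separately:
fur texture: Rr × Rr → 1 RR, 2 Rr, 1 rr → 3 R_ : 1 rr (out of 4)
fur length: LL × Ll → 2 LL, 2 Ll → 4 L_ (out of 4)
Combine (counts out of 4 × 4 = 16): rough/short (R_L_) = 3×4 = 12; smooth/short (rrL_) = 1×4 = 4
Phenotype counts (out of 16): 12 rough/short, 4 smooth/short
rough/short: 12 out of 16 → fraction 3/4
Expected count = 3/4 × 1840 = 1380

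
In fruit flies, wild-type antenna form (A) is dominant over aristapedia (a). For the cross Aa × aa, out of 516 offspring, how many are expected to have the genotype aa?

Punnett square for Aa × aa:
Offspring genotypes: 2 Aa, 2 aa
Total offspring: 4
Count with target: 2
Probability: 2/4 = 1/2
Expected count = 1/2 × 516 = 258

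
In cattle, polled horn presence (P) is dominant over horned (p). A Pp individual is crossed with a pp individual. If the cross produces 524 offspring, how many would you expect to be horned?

Punnett square for Pp × pp:
Offspring genotypes: 2 Pp, 2 pp
polled: 2, horned: 2
horned: 2 out of 4 → fraction 1/2
Expected count = 1/2 × 524 = 262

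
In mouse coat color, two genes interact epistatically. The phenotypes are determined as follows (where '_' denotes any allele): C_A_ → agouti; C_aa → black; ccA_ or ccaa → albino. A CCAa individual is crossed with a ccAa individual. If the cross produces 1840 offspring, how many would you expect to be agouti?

Cross: CCAa × ccAa — consider each gene separately:
C gene: CC × cc → 4 Cc → 4 C_ (out of 4)
A gene: Aa × Aa → 1 AA, 2 Aa, 1 aa → 3 A_ : 1 aa (out of 4)
Genotype classes (out of 4 × 4 = 16): C_A_ = 4×3 = 12; C_aa = 4×1 = 4
Apply the phenotype rules: C_A_ (12) → agouti; C_aa (4) → black
Phenotype counts (out of 16): 12 agouti, 4 black
agouti: 12 out of 16 → fraction 3/4
Expected count = 3/4 × 1840 = 1380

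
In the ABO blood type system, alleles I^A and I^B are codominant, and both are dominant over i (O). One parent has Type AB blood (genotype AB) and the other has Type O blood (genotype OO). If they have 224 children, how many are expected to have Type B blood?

Cross: AB × OO
Possible offspring genotypes: 2 AO, 2 BO
Blood type counts: 2 Type A, 2 Type B
Probability of Type B: 2/4 = 1/2
Expected count = 1/2 × 224 = 112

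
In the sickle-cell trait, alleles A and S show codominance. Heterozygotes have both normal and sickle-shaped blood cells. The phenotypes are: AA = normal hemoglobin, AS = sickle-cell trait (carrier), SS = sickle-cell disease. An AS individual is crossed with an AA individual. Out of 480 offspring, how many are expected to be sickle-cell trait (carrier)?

Punnett square for AS × AA:
Offspring genotypes: 2 AA, 2 AS
Phenotype counts: 2 normal hemoglobin, 2 sickle-cell trait (carrier)
sickle-cell trait (carrier): 2 out of 4 → fraction 1/2
Expected count = 1/2 × 480 = 240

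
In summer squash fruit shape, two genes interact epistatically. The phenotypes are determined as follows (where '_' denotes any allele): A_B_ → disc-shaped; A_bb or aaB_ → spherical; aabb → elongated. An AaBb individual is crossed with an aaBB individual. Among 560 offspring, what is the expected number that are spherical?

Cross: AaBb × aaBB — consider each gene separately:
A gene: Aa × aa → 2 Aa, 2 aa → 2 A_ : 2 aa (out of 4)
B gene: Bb × BB → 2 BB, 2 Bb → 4 B_ (out of 4)
Genotype classes (out of 4 × 4 = 16): A_B_ = 2×4 = 8; aaB_ = 2×4 = 8
Apply the phenotype rules: A_B_ (8) → disc-shaped; aaB_ (8) → spherical
Phenotype counts (out of 16): 8 disc-shaped, 8 spherical
spherical: 8 out of 16 → fraction 1/2
Expected count = 1/2 × 560 = 280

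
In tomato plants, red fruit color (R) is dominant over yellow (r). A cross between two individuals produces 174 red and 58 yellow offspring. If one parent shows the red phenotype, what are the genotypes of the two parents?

Observed offspring: 174 red, 58 yellow
The observed ratio simplifies to 3:1. Yellow (rr) offspring appear, so each parent must contribute one r allele. The parent stated to show red carries R, so it is Rr. The other parent is then either Rr or rr: Rr × rr would give a 1:1 split, whereas Rr × Rr gives 3:1 — matching the data. So both parents are heterozygous (Rr × Rr).
Parent genotypes: Rr × Rr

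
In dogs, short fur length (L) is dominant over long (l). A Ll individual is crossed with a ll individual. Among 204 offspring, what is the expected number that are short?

Punnett square for Ll × ll:
Offspring genotypes: 2 Ll, 2 ll
short: 2, long: 2
short: 2 out of 4 → fraction 1/2
Expected count = 1/2 × 204 = 102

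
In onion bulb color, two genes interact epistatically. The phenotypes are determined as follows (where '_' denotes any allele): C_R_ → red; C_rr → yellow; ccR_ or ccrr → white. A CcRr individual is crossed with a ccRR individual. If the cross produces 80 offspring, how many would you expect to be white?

Cross: CcRr × ccRR — consider each gene separately:
C gene: Cc × cc → 2 Cc, 2 cc → 2 C_ : 2 cc (out of 4)
R gene: Rr × RR → 2 RR, 2 Rr → 4 R_ (out of 4)
Genotype classes (out of 4 × 4 = 16): C_R_ = 2×4 = 8; ccR_ = 2×4 = 8
Apply the phenotype rules: C_R_ (8) → red; ccR_ (8) → white
Phenotype counts (out of 16): 8 red, 8 white
white: 8 out of 16 → fraction 1/2
Expected count = 1/2 × 80 = 40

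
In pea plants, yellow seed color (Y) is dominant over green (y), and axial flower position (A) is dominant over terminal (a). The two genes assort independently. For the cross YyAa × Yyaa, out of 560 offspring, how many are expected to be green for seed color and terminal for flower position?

Dihybrid cross YyAa × Yyaa — consider each gene separately:
seed color: Yy × Yy → 1 YY, 2 Yy, 1 yy → 3 Y_ : 1 yy (out of 4)
flower position: Aa × aa → 2 Aa, 2 aa → 2 A_ : 2 aa (out of 4)
Looking for: green (yy) and terminal (aa)
P(green) = 1/4, P(terminal) = 2/4
P(both) = 1/4 × 2/4 = 2/16 = 1/8
Expected count = 1/8 × 560 = 70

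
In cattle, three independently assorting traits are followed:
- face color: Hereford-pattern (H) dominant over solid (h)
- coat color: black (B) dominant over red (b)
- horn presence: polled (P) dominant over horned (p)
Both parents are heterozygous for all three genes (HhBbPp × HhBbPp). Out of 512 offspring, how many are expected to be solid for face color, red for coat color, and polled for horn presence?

Trihybrid cross: HhBbPp × HhBbPp
Each trait segregates independently with a 3:1 phenotypic ratio, so each gene contributes 3/4 (dominant) or 1/4 (recessive).
Target: solid (face color), red (coat color), polled (horn presence)
Probability = product of independent per-trait probabilities
= 1/4 × 1/4 × 3/4 = 3/64
Expected count = 3/64 × 512 = 24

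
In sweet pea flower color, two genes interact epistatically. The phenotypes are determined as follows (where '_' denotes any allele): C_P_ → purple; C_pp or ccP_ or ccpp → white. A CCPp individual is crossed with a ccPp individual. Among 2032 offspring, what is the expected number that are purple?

Cross: CCPp × ccPp — consider each gene separately:
C gene: CC × cc → 4 Cc → 4 C_ (out of 4)
P gene: Pp × Pp → 1 PP, 2 Pp, 1 pp → 3 P_ : 1 pp (out of 4)
Genotype classes (out of 4 × 4 = 16): C_P_ = 4×3 = 12; C_pp = 4×1 = 4
Apply the phenotype rules: C_P_ (12) → purple; C_pp (4) → white
Phenotype counts (out of 16): 12 purple, 4 white
purple: 12 out of 16 → fraction 3/4
Expected count = 3/4 × 2032 = 1524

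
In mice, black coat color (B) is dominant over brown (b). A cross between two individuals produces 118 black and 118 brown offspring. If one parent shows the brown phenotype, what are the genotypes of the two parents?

Observed offspring: 118 black, 118 brown
The observed ratio simplifies to 1:1. One parent shows brown, so its genotype must be bb. A 1:1 offspring split requires the other parent to be heterozygous (Bb).
Parent genotypes: bb × Bb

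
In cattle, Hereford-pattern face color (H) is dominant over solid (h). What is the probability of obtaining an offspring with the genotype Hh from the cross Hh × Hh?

Punnett square for Hh × Hh:
Offspring genotypes: 1 HH, 2 Hh, 1 hh
Total offspring: 4
Count with target: 2
Probability: 2/4 = 1/2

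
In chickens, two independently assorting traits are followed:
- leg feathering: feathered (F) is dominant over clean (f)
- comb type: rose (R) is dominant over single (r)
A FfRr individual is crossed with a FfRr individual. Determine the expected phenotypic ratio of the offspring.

Dihybrid cross FfRr × FfRr — consider each gene separately:
leg feathering: Ff × Ff → 1 FF, 2 Ff, 1 ff → 3 F_ : 1 ff (out of 4)
comb type: Rr × Rr → 1 RR, 2 Rr, 1 rr → 3 R_ : 1 rr (out of 4)
Combine (counts out of 4 × 4 = 16): feathered/rose (F_R_) = 3×3 = 9; feathered/single (F_rr) = 3×1 = 3; clean/rose (ffR_) = 1×3 = 3; clean/single (ffrr) = 1×1 = 1
Phenotype counts (out of 16): 9 feathered/rose, 3 feathered/single, 3 clean/rose, 1 clean/single
Ratio: 9 feathered/rose : 3 feathered/single : 3 clean/rose : 1 clean/single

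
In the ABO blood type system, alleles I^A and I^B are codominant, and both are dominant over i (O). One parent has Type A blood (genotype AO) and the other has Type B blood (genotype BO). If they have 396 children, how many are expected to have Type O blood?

Cross: AO × BO
Possible offspring genotypes: 1 AB, 1 AO, 1 BO, 1 OO
Blood type counts: 1 Type AB, 1 Type A, 1 Type B, 1 Type O
Probability of Type O: 1/4
Expected count = 1/4 × 396 = 99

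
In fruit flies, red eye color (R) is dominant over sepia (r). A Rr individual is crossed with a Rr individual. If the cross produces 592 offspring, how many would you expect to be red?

Punnett square for Rr × Rr:
Offspring genotypes: 1 RR, 2 Rr, 1 rr
red: 3, sepia: 1
red: 3 out of 4 → fraction 3/4
Expected count = 3/4 × 592 = 444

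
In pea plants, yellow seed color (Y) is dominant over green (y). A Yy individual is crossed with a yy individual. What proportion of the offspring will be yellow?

Punnett square for Yy × yy:
Offspring genotypes: 2 Yy, 2 yy
yellow: 2, green: 2
yellow: 2 out of 4
Probability: 2/4 = 1/2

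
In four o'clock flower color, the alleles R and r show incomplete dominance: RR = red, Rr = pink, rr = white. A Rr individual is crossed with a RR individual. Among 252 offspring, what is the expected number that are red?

Punnett square for Rr × RR:
Offspring genotypes: 2 RR, 2 Rr
Phenotype counts: 2 red, 2 pink
red: 2 out of 4 → fraction 1/2
Expected count = 1/2 × 252 = 126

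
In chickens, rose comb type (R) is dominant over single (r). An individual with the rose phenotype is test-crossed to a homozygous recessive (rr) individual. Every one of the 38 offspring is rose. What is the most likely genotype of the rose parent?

Test cross: ? × rr
All offspring are rose.
If the unknown parent were heterozygous (Rr), about half of 38 offspring would be single; none are. The unknown parent is most likely homozygous dominant (RR).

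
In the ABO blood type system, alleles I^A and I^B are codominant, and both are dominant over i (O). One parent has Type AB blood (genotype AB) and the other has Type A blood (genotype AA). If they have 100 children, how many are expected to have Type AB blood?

Cross: AB × AA
Possible offspring genotypes: 2 AA, 2 AB
Blood type counts: 2 Type A, 2 Type AB
Probability of Type AB: 2/4 = 1/2
Expected count = 1/2 × 100 = 50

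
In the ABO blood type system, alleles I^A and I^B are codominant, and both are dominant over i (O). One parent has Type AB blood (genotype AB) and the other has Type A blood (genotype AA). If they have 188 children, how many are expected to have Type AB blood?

Cross: AB × AA
Possible offspring genotypes: 2 AA, 2 AB
Blood type counts: 2 Type A, 2 Type AB
Probability of Type AB: 2/4 = 1/2
Expected count = 1/2 × 188 = 94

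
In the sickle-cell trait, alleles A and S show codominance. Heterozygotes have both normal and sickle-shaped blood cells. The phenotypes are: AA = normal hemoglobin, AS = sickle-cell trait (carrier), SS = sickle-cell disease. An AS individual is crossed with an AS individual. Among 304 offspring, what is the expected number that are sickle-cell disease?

Punnett square for AS × AS:
Offspring genotypes: 1 AA, 2 AS, 1 SS
Phenotype counts: 1 normal hemoglobin, 2 sickle-cell trait (carrier), 1 sickle-cell disease
sickle-cell disease: 1 out of 4 → fraction 1/4
Expected count = 1/4 × 304 = 76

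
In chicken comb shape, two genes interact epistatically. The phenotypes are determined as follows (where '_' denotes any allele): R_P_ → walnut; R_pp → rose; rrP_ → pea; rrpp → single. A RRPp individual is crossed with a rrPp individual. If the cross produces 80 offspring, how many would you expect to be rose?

Cross: RRPp × rrPp — consider each gene separately:
R gene: RR × rr → 4 Rr → 4 R_ (out of 4)
P gene: Pp × Pp → 1 PP, 2 Pp, 1 pp → 3 P_ : 1 pp (out of 4)
Genotype classes (out of 4 × 4 = 16): R_P_ = 4×3 = 12; R_pp = 4×1 = 4
Apply the phenotype rules: R_P_ (12) → walnut; R_pp (4) → rose
Phenotype counts (out of 16): 12 walnut, 4 rose
rose: 4 out of 16 → fraction 1/4
Expected count = 1/4 × 80 = 20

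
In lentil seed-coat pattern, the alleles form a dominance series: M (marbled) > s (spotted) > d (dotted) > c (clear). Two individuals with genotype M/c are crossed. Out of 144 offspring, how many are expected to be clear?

Cross: M/c × M/c
Allele dominance: M > s > d > c
Offspring genotypes: 1 M/M, 2 M/c, 1 c/c
Phenotype counts: 3 marbled, 1 clear
clear: 1 out of 4 → fraction 1/4
Expected count = 1/4 × 144 = 36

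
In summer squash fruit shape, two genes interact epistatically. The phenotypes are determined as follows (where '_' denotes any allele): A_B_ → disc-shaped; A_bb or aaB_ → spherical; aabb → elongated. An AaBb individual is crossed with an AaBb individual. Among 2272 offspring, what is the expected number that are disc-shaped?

Cross: AaBb × AaBb — consider each gene separately:
A gene: Aa × Aa → 1 AA, 2 Aa, 1 aa → 3 A_ : 1 aa (out of 4)
B gene: Bb × Bb → 1 BB, 2 Bb, 1 bb → 3 B_ : 1 bb (out of 4)
Genotype classes (out of 4 × 4 = 16): A_B_ = 3×3 = 9; A_bb = 3×1 = 3; aaB_ = 1×3 = 3; aabb = 1×1 = 1
Apply the phenotype rules: A_B_ (9) → disc-shaped; A_bb (3) + aaB_ (3) → spherical; aabb (1) → elongated
Phenotype counts (out of 16): 9 disc-shaped, 6 spherical, 1 elongated
disc-shaped: 9 out of 16 → fraction 9/16
Expected count = 9/16 × 2272 = 1278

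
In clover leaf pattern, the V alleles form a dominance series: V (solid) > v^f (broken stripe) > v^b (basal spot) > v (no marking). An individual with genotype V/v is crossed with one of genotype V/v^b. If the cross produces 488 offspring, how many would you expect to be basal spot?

Cross: V/v × V/v^b
Allele dominance: V > v^f > v^b > v
Offspring genotypes: 1 V/V, 1 V/v^b, 1 V/v, 1 v^b/v
Phenotype counts: 3 solid, 1 basal spot
basal spot: 1 out of 4 → fraction 1/4
Expected count = 1/4 × 488 = 122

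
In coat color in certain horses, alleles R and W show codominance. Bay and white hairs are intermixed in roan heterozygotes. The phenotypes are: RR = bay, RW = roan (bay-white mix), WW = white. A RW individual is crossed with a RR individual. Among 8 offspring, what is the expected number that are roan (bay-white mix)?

Punnett square for RW × RR:
Offspring genotypes: 2 RR, 2 RW
Phenotype counts: 2 bay, 2 roan (bay-white mix)
roan (bay-white mix): 2 out of 4 → fraction 1/2
Expected count = 1/2 × 8 = 4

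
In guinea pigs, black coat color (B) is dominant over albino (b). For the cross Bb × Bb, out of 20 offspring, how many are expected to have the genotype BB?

Punnett square for Bb × Bb:
Offspring genotypes: 1 BB, 2 Bb, 1 bb
Total offspring: 4
Count with target: 1
Probability: 1/4
Expected count = 1/4 × 20 = 5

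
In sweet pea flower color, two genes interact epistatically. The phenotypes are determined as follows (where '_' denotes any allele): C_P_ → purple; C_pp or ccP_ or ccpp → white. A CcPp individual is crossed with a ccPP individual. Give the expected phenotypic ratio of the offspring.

Cross: CcPp × ccPP — consider each gene separately:
C gene: Cc × cc → 2 Cc, 2 cc → 2 C_ : 2 cc (out of 4)
P gene: Pp × PP → 2 PP, 2 Pp → 4 P_ (out of 4)
Genotype classes (out of 4 × 4 = 16): C_P_ = 2×4 = 8; ccP_ = 2×4 = 8
Apply the phenotype rules: C_P_ (8) → purple; ccP_ (8) → white
Phenotype counts (out of 16): 8 purple, 8 white
Ratio: 1 purple : 1 white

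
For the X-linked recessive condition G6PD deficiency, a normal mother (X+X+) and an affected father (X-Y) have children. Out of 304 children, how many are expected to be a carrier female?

Cross: X+X+ × X-Y
Offspring: 2 X+X-, 2 X+Y
Probability of a carrier female: 2/4 = 1/2
Expected count = 1/2 × 304 = 152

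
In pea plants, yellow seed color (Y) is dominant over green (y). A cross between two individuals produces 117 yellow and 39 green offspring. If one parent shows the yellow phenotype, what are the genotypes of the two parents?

Observed offspring: 117 yellow, 39 green
The observed ratio simplifies to 3:1. Green (yy) offspring appear, so each parent must contribute one y allele. The parent stated to show yellow carries Y, so it is Yy. The other parent is then either Yy or yy: Yy × yy would give a 1:1 split, whereas Yy × Yy gives 3:1 — matching the data. So both parents are heterozygous (Yy × Yy).
Parent genotypes: Yy × Yy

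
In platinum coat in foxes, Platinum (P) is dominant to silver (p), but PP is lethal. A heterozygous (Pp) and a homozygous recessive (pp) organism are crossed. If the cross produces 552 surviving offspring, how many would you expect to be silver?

Cross: Pp × pp
Punnett square offspring (before lethality): 2 Pp, 2 pp
No PP offspring are produced in this cross.
silver: 2 out of 4 → fraction 1/2
Expected count = 1/2 × 552 = 276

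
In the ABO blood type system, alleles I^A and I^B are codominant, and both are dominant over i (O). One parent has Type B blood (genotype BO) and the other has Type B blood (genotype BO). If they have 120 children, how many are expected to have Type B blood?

Cross: BO × BO
Possible offspring genotypes: 1 BB, 2 BO, 1 OO
Blood type counts: 3 Type B, 1 Type O
Probability of Type B: 3/4
Expected count = 3/4 × 120 = 90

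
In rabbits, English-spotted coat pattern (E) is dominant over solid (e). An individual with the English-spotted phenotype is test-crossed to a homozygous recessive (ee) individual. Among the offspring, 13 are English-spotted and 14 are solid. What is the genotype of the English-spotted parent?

Test cross: ? × ee
Offspring: 13 English-spotted, 14 solid — approximately 1:1.
A 1:1 ratio in a test cross indicates the unknown parent is heterozygous (Ee).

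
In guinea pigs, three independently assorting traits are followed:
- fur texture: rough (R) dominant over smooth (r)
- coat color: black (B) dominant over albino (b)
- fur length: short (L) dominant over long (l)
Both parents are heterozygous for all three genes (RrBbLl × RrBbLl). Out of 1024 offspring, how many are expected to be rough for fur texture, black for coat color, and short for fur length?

Trihybrid cross: RrBbLl × RrBbLl
Each trait segregates independently with a 3:1 phenotypic ratio, so each gene contributes 3/4 (dominant) or 1/4 (recessive).
Target: rough (fur texture), black (coat color), short (fur length)
Probability = product of independent per-trait probabilities
= 3/4 × 3/4 × 3/4 = 27/64
Expected count = 27/64 × 1024 = 432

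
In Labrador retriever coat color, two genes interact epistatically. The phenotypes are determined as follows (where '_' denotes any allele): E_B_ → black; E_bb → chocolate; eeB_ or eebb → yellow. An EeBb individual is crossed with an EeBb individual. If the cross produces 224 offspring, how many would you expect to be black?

Cross: EeBb × EeBb — consider each gene separately:
E gene: Ee × Ee → 1 EE, 2 Ee, 1 ee → 3 E_ : 1 ee (out of 4)
B gene: Bb × Bb → 1 BB, 2 Bb, 1 bb → 3 B_ : 1 bb (out of 4)
Genotype classes (out of 4 × 4 = 16): E_B_ = 3×3 = 9; E_bb = 3×1 = 3; eeB_ = 1×3 = 3; eebb = 1×1 = 1
Apply the phenotype rules: E_B_ (9) → black; E_bb (3) → chocolate; eeB_ (3) + eebb (1) → yellow
Phenotype counts (out of 16): 9 black, 3 chocolate, 4 yellow
black: 9 out of 16 → fraction 9/16
Expected count = 9/16 × 224 = 126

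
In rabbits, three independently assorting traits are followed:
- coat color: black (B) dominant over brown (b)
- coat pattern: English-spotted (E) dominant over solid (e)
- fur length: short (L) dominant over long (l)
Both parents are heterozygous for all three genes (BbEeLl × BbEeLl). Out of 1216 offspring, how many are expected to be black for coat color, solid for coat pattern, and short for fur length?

Trihybrid cross: BbEeLl × BbEeLl
Each trait segregates independently with a 3:1 phenotypic ratio, so each gene contributes 3/4 (dominant) or 1/4 (recessive).
Target: black (coat color), solid (coat pattern), short (fur length)
Probability = product of independent per-trait probabilities
= 3/4 × 1/4 × 3/4 = 9/64
Expected count = 9/64 × 1216 = 171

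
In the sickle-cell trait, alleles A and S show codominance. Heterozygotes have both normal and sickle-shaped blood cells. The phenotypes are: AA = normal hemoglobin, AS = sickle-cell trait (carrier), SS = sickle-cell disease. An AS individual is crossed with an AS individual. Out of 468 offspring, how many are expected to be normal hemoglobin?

Punnett square for AS × AS:
Offspring genotypes: 1 AA, 2 AS, 1 SS
Phenotype counts: 1 normal hemoglobin, 2 sickle-cell trait (carrier), 1 sickle-cell disease
normal hemoglobin: 1 out of 4 → fraction 1/4
Expected count = 1/4 × 468 = 117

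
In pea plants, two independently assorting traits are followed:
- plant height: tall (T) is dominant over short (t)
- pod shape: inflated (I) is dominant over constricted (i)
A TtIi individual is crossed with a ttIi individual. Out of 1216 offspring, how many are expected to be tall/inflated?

Dihybrid cross TtIi × ttIi — consider each gene separately:
plant height: Tt × tt → 2 Tt, 2 tt → 2 T_ : 2 tt (out of 4)
pod shape: Ii × Ii → 1 II, 2 Ii, 1 ii → 3 I_ : 1 ii (out of 4)
Combine (counts out of 4 × 4 = 16): tall/inflated (T_I_) = 2×3 = 6; tall/constricted (T_ii) = 2×1 = 2; short/inflated (ttI_) = 2×3 = 6; short/constricted (ttii) = 2×1 = 2
Phenotype counts (out of 16): 6 tall/inflated, 2 tall/constricted, 6 short/inflated, 2 short/constricted
tall/inflated: 6 out of 16 → fraction 3/8
Expected count = 3/8 × 1216 = 456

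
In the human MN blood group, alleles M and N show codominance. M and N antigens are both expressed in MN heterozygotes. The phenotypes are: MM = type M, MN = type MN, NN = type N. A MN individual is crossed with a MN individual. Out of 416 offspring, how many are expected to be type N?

Punnett square for MN × MN:
Offspring genotypes: 1 MM, 2 MN, 1 NN
Phenotype counts: 1 type M, 2 type MN, 1 type N
type N: 1 out of 4 → fraction 1/4
Expected count = 1/4 × 416 = 104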